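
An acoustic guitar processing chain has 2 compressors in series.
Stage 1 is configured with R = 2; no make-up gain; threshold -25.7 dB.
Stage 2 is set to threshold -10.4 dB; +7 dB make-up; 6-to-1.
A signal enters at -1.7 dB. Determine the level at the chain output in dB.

Stage 1: overshoot 24 dB → 24/2 = 12 dB → -13.7 dB.
Stage 2: below threshold (-13.7 ≤ -10.4); passes unchanged; make-up brings it to -6.7 dB.

-6.7 dB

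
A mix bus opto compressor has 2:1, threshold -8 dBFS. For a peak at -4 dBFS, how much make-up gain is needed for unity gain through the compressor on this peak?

2 dB

Overshoot 4 dB → 4/2 = 2 dB after compression, so the compressed level is -8 + 2 = -6 dBFS.
Make-up = target − compressed = -4 − (-6) = 2 dB.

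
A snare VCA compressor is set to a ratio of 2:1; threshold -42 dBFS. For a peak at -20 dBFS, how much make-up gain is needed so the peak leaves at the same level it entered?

11 dB

Overshoot 22 dB → 22/2 = 11 dB after compression, so the compressed level is -42 + 11 = -31 dBFS.
Make-up = target − compressed = -20 − (-31) = 11 dB.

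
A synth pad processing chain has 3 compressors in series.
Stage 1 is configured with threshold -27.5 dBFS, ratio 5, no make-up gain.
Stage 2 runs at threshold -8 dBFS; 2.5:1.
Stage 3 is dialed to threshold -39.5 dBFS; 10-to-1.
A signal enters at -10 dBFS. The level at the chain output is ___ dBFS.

-37.95 dBFS

Stage 1: -10 dBFS is 17.5 dB over -27.5 dBFS; at 5:1 that becomes 3.5 dB over, giving -24 dBFS.
Stage 2: -24 dBFS is at or below the -8 dBFS threshold — no compression; output -24 dBFS.
Stage 3: -24 dBFS is 15.5 dB over -39.5 dBFS; at 10:1 that becomes 1.55 dB over, giving -37.95 dBFS.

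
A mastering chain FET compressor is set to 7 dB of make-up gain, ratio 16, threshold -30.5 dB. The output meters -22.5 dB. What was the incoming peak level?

-14.5 dB

Before make-up, the level was -22.5 − 7 = -29.5 dB.
Post-compression overshoot = -29.5 − (-30.5) = 1 dB.
Input overshoot = R × output overshoot = 16 dB → input = -30.5 + 16 = -14.5 dB.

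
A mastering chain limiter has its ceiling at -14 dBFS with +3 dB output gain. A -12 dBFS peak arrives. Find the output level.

-11 dBFS

At ∞:1, everything above -14 dBFS is held at the ceiling.
Output gain then adds 3 dB: -14 + 3 = -11 dBFS.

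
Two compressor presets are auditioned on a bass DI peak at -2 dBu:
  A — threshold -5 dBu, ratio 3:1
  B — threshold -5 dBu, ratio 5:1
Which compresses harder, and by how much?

A: GR = 3 − 3/3 = 2 dB.
B: GR = 3 − 3/5 = 2.4 dB.
B applies 0.4 dB more gain reduction.

B, by 0.4 dB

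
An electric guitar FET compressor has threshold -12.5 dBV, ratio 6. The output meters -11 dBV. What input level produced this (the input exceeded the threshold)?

-3.5 dBV

The compressed level sits -11 − (-12.5) = 1.5 dB over threshold.
Undo the ratio: input overshoot = 1.5 × 6 = 9 dB, giving input = -3.5 dBV.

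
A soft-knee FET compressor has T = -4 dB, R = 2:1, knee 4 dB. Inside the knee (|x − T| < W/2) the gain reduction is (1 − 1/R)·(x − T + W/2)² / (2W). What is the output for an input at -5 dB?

x − T + W/2 = -5 − (-4) + 2 = 1.
GR = (1 − 1/2) × 1² / 8 = 0.5 × 1 / 8 = 0.0625 dB.
Output = -5 − 0.0625 = -5.0625 dB.

-5.0625 dB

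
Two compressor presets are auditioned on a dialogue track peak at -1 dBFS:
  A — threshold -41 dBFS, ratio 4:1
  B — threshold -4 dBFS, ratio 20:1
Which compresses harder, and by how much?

A, by 27.15 dB

A: 40 dB over, compressed to 10 dB over, so 30 dB of GR.
B: 3 dB over, compressed to 0.15 dB over, so 2.85 dB of GR.
A reduces 27.15 dB more.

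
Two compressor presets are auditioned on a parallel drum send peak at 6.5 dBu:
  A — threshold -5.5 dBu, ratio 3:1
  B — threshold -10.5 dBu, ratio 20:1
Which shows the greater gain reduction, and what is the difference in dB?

A: GR = 12 − 12/3 = 8 dB.
B: GR = 17 − 17/20 = 16.15 dB.
B reduces 8.15 dB more.

B, by 8.15 dB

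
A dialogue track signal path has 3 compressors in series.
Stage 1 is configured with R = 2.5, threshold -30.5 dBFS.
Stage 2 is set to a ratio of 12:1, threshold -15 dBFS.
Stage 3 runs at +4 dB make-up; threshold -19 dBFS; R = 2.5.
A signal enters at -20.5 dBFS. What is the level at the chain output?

-22.5 dBFS

Stage 1: -20.5 dBFS is 10 dB over -30.5 dBFS; at 2.5:1 that becomes 4 dB over, giving -26.5 dBFS.
Stage 2: -26.5 dBFS ≤ -15 dBFS, so stage 2 doesn't engage; output -26.5 dBFS.
Stage 3: -26.5 dBFS is at or below the -19 dBFS threshold — no compression; make-up brings it to -22.5 dBFS.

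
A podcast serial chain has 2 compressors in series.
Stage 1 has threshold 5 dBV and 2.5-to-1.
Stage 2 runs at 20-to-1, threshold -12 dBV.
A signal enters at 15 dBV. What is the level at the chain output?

Stage 1: 10 dB above 5 dBV, reduced 2.5:1 to 4 dB above → 9 dBV.
Stage 2: 21 dB above -12 dBV, reduced 20:1 to 1.05 dB above → -10.95 dBV.

-10.95 dBV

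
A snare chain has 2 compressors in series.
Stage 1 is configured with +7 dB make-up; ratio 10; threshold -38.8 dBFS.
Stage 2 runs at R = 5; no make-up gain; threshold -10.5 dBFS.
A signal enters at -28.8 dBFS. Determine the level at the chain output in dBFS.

-30.8 dBFS

Stage 1: 10 dB above -38.8 dBFS, reduced 10:1 to 1 dB above → -37.8 dBFS; +7 dB make-up → -30.8 dBFS.
Stage 2: below threshold (-30.8 ≤ -10.5); passes unchanged; output -30.8 dBFS.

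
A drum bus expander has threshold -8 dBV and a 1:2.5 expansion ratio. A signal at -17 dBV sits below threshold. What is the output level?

-30.5 dBV

Undershoot = (-8) − (-17) = 9 dB.
At 1:2.5, that expands to 22.5 dB under threshold.
Output = -8 − 22.5 = -30.5 dBV.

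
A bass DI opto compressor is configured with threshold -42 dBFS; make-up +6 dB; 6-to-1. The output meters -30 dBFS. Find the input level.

-6 dBFS

Remove make-up: -30 − 6 = -36 dBFS.
That's 6 dB above the -42 dBFS threshold.
Undo the ratio: input overshoot = 6 × 6 = 36 dB, giving input = -6 dBFS.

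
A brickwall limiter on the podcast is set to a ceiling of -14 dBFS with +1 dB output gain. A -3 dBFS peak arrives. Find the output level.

The limiter clamps the peak to its -14 dBFS ceiling.
Output gain then adds 1 dB: -14 + 1 = -13 dBFS.

-13 dBFS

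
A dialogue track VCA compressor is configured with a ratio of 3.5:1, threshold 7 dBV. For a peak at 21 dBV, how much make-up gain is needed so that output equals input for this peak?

10 dB

The peak compresses to 7 + 14/3.5 = 11 dBV.
To reach 21 dBV requires 21 − 11 = 10 dB of make-up.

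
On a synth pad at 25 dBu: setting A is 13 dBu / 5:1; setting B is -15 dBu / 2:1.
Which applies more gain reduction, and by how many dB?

A: GR = 12 − 12/5 = 9.6 dB.
B: GR = 40 − 40/2 = 20 dB.
B reduces 10.4 dB more.

B, by 10.4 dB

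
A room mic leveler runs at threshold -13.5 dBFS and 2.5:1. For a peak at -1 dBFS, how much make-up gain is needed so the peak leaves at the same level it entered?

7.5 dB

Overshoot 12.5 dB → 12.5/2.5 = 5 dB after compression, so the compressed level is -13.5 + 5 = -8.5 dBFS.
Make-up = target − compressed = -1 − (-8.5) = 7.5 dB.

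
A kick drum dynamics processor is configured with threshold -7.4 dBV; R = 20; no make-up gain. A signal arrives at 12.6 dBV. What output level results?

-6.4 dBV

12.6 dBV sits 20 dB over threshold.
At 20:1 the overshoot is divided by 20, leaving 1 dB above threshold.
So the level is -7.4 + 1 = -6.4 dBV.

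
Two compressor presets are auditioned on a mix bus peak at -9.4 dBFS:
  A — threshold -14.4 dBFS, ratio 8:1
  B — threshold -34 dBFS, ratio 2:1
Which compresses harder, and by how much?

A: overshoot 5 dB → output overshoot 0.625 dB → GR 4.375 dB.
B: overshoot 24.6 dB → output overshoot 12.3 dB → GR 12.3 dB.
Difference: 7.925 dB in favour of B.

B, by 7.925 dB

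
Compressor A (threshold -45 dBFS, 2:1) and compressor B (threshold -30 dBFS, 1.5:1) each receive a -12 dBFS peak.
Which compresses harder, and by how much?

A, by 10.5 dB

A: overshoot 33 dB → output overshoot 16.5 dB → GR 16.5 dB.
B: overshoot 18 dB → output overshoot 12 dB → GR 6 dB.
A applies 10.5 dB more gain reduction.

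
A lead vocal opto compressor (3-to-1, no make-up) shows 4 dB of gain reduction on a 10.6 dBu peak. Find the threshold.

Input is 6 dB above T (since output overshoot × R = input overshoot: (6.6 − T)·3 = 10.6 − T gives T = 4.6 dBu).
Check: 4.6 + (10.6 − 4.6)/3 = 4.6 + 2 = 6.6 dBu. ✓

4.6 dBu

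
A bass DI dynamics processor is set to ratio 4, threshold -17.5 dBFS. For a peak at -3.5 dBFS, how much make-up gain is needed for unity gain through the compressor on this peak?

10.5 dB

Overshoot 14 dB → 14/4 = 3.5 dB after compression, so the compressed level is -17.5 + 3.5 = -14 dBFS.
Make-up = target − compressed = -3.5 − (-14) = 10.5 dB.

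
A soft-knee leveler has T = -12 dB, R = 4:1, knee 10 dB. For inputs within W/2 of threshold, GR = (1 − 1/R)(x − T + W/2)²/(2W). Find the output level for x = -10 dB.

x − T + W/2 = -10 − (-12) + 5 = 7.
GR = (1 − 1/4) × 7² / 20 = 0.75 × 49 / 20 = 1.8375 dB.
Output = -10 − 1.8375 = -11.8375 dB.

-11.8375 dB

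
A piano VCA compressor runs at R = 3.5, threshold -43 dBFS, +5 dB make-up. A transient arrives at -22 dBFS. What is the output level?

-32 dBFS

The input is 21 dB above the -43 dBFS threshold.
At 3.5:1 the overshoot is divided by 3.5, leaving 6 dB above threshold.
Output = -43 + 6 = -37 dBFS; make-up adds 5 dB, giving -32 dBFS.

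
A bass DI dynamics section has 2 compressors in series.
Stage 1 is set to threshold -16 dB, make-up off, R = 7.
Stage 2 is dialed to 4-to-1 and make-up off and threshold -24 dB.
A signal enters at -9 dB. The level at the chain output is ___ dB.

Stage 1: 7 dB above -16 dB, reduced 7:1 to 1 dB above → -15 dB.
Stage 2: 9 dB above -24 dB, reduced 4:1 to 2.25 dB above → -21.75 dB.

-21.75 dB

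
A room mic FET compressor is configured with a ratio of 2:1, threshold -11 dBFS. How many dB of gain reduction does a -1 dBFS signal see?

5 dB

-1 dBFS exceeds the threshold by 10 dB.
A 2:1 ratio leaves 5 dB of that excess.
GR = overshoot in − overshoot out = 10 − 5 = 5 dB.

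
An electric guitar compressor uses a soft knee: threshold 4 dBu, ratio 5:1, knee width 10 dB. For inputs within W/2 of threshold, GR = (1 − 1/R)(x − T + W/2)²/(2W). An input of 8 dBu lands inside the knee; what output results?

x − T + W/2 = 8 − 4 + 5 = 9.
GR = (1 − 1/5) × 9² / 20 = 0.8 × 81 / 20 = 3.24 dB.
Output = 8 − 3.24 = 4.76 dBu.

4.76 dBu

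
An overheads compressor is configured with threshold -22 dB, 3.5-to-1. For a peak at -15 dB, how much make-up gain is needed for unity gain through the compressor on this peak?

5 dB

Without make-up, output = threshold + overshoot/3.5 = -22 + 2 = -20 dB.
Gap to target: 5 dB.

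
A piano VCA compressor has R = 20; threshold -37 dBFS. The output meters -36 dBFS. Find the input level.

The compressed level sits -36 − (-37) = 1 dB over threshold.
Undo the ratio: input overshoot = 1 × 20 = 20 dB, giving input = -17 dBFS.

-17 dBFS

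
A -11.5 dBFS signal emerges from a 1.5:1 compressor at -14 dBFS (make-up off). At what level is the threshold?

Gain reduction = -11.5 − (-14) = 2.5 dB; output overshoot = GR / (R − 1) = 2.5 / 0.5 = 5 dB.
Threshold = output − output overshoot = -14 − 5 = -19 dBFS.

-19 dBFS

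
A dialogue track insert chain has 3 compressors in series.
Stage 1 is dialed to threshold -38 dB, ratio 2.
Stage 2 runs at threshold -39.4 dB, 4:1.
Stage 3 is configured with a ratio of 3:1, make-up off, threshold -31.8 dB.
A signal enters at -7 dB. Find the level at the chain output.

-35.175 dB

Stage 1: 31 dB above -38 dB, reduced 2:1 to 15.5 dB above → -22.5 dB.
Stage 2: -22.5 dB is 16.9 dB over -39.4 dB; at 4:1 that becomes 4.225 dB over, giving -35.175 dB.
Stage 3: -35.175 dB is at or below the -31.8 dB threshold — no compression; output -35.175 dB.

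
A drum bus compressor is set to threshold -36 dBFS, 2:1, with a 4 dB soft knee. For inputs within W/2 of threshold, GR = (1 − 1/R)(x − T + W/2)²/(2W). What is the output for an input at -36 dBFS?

x − T + W/2 = -36 − (-36) + 2 = 2.
GR = (1 − 1/2) × 2² / 8 = 0.5 × 4 / 8 = 0.25 dB.
Output = -36 − 0.25 = -36.25 dBFS.

-36.25 dBFS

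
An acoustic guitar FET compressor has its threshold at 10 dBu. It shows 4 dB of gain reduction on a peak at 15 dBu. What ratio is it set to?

Input overshoot = 15 − 10 = 5 dB.
Output overshoot = 5 − 4 = 1 dB.
Ratio = input overshoot / output overshoot = 5 / 1 = 5.

5:1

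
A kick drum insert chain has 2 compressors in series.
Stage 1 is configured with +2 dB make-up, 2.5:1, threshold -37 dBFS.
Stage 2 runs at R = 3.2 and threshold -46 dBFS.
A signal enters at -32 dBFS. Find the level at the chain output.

Stage 1: -32 dBFS is 5 dB over -37 dBFS; at 2.5:1 that becomes 2 dB over, giving -35 dBFS; +2 dB make-up → -33 dBFS.
Stage 2: overshoot 13 dB → 13/3.2 = 4.0625 dB → -41.9375 dBFS.

-41.9375 dBFS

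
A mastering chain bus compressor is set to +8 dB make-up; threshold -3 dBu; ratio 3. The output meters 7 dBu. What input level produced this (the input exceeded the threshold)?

3 dBu

Stripping the +8 dB make-up gives -1 dBu at the gain stage.
Post-compression overshoot = -1 − (-3) = 2 dB.
Undo the ratio: input overshoot = 2 × 3 = 6 dB, giving input = 3 dBu.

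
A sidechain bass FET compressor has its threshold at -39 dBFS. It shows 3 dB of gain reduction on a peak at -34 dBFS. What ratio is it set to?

Input overshoot = -34 − (-39) = 5 dB.
Output overshoot = 5 − 3 = 2 dB.
Ratio = input overshoot / output overshoot = 5 / 2 = 2.5.

2.5:1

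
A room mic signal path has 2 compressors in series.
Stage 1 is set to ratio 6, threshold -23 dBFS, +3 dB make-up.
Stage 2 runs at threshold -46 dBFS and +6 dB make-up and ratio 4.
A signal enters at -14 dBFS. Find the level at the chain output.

Stage 1: -14 dBFS is 9 dB over -23 dBFS; at 6:1 that becomes 1.5 dB over, giving -21.5 dBFS; +3 dB make-up → -18.5 dBFS.
Stage 2: -18.5 dBFS is 27.5 dB over -46 dBFS; at 4:1 that becomes 6.875 dB over, giving -39.125 dBFS; +6 dB make-up → -33.125 dBFS.

-33.125 dBFS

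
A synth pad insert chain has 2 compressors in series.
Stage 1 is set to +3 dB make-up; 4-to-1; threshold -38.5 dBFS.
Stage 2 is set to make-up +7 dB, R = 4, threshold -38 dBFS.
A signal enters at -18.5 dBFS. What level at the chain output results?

-29.125 dBFS

Stage 1: -18.5 dBFS is 20 dB over -38.5 dBFS; at 4:1 that becomes 5 dB over, giving -33.5 dBFS; +3 dB make-up → -30.5 dBFS.
Stage 2: -30.5 dBFS is 7.5 dB over -38 dBFS; at 4:1 that becomes 1.875 dB over, giving -36.125 dBFS; +7 dB make-up → -29.125 dBFS.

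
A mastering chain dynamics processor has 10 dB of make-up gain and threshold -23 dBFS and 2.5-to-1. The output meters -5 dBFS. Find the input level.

-3 dBFS

Remove make-up: -5 − 10 = -15 dBFS.
Post-compression overshoot = -15 − (-23) = 8 dB.
Input overshoot = R × output overshoot = 20 dB → input = -23 + 20 = -3 dBFS.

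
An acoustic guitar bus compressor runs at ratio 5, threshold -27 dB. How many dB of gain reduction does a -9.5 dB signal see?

-9.5 dB exceeds the threshold by 17.5 dB.
At 5:1, output sits 17.5/5 = 3.5 dB above threshold.
So the signal is attenuated by 17.5 − 3.5 = 14 dB.

14 dB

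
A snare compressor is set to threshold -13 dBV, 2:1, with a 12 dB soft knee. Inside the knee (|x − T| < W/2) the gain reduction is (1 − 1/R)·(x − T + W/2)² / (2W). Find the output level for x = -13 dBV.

x − T + W/2 = -13 − (-13) + 6 = 6.
GR = (1 − 1/2) × 6² / 24 = 0.5 × 36 / 24 = 0.75 dB.
Output = -13 − 0.75 = -13.75 dBV.

-13.75 dBV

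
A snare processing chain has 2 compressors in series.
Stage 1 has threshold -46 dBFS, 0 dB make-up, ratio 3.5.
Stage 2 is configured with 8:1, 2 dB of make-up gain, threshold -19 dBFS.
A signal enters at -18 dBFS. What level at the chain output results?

Stage 1: 28 dB above -46 dBFS, reduced 3.5:1 to 8 dB above → -38 dBFS.
Stage 2: below threshold (-38 ≤ -19); passes unchanged; make-up brings it to -36 dBFS.

-36 dBFS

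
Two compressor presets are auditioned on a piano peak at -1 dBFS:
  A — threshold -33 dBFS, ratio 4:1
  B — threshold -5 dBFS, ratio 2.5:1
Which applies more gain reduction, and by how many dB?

A: 32 dB over, compressed to 8 dB over, so 24 dB of GR.
B: 4 dB over, compressed to 1.6 dB over, so 2.4 dB of GR.
Difference: 21.6 dB in favour of A.

A, by 21.6 dB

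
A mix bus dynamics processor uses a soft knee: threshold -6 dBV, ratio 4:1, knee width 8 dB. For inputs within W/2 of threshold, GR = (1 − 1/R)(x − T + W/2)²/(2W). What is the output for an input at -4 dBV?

-5.6875 dBV

x − T + W/2 = -4 − (-6) + 4 = 6.
GR = (1 − 1/4) × 6² / 16 = 0.75 × 36 / 16 = 1.6875 dB.
Output = -4 − 1.6875 = -5.6875 dBV.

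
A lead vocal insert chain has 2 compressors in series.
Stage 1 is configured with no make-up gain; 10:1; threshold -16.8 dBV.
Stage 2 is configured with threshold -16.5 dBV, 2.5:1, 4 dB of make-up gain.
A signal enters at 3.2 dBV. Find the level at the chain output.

-11.82 dBV

Stage 1: 3.2 dBV is 20 dB over -16.8 dBV; at 10:1 that becomes 2 dB over, giving -14.8 dBV.
Stage 2: -14.8 dBV is 1.7 dB over -16.5 dBV; at 2.5:1 that becomes 0.68 dB over, giving -15.82 dBV; +4 dB make-up → -11.82 dBV.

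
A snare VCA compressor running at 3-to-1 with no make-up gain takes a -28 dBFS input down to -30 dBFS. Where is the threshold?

-31 dBFS

Let T be the threshold. Output overshoot = (input overshoot)/R, so -30 − T = (-28 − T)/3.
3·(-30 − T) = -28 − T → 2·T = -90 − (-28) = -62.
T = -62/2 = -31 dBFS.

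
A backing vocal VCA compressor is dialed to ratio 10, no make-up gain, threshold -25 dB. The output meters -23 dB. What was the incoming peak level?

-5 dB

That's 2 dB above the -25 dB threshold.
Undo the ratio: input overshoot = 2 × 10 = 20 dB, giving input = -5 dB.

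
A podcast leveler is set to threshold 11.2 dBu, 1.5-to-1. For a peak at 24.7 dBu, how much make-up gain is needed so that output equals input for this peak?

Overshoot 13.5 dB → 13.5/1.5 = 9 dB after compression, so the compressed level is 11.2 + 9 = 20.2 dBu.
Make-up = target − compressed = 24.7 − 20.2 = 4.5 dB.

4.5 dB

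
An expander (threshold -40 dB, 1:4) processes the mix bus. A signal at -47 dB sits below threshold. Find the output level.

-68 dB

Undershoot = (-40) − (-47) = 7 dB.
At 1:4, that expands to 28 dB under threshold.
Output = -40 − 28 = -68 dB.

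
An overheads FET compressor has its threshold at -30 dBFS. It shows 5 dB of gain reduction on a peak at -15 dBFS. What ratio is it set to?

1.5:1

Input overshoot = -15 − (-30) = 15 dB.
Output overshoot = 15 − 5 = 10 dB.
Ratio = input overshoot / output overshoot = 15 / 10 = 1.5.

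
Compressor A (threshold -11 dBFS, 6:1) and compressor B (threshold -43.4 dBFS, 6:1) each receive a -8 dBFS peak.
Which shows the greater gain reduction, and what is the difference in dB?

A: 3 dB over, compressed to 0.5 dB over, so 2.5 dB of GR.
B: 35.4 dB over, compressed to 5.9 dB over, so 29.5 dB of GR.
B reduces 27 dB more.

B, by 27 dB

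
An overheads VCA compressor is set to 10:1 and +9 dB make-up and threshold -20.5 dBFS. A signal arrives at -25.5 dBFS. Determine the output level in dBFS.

-25.5 dBFS is 5 dB below the -20.5 dBFS threshold, so no gain reduction is applied.
Make-up gain adds 9 dB: -25.5 + 9 = -16.5 dBFS.

-16.5 dBFS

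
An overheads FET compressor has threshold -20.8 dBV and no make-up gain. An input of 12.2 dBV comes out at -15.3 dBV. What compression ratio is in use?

6:1

Input overshoot = 12.2 − (-20.8) = 33 dB; output overshoot = -15.3 − (-20.8) = 5.5 dB.
Ratio = 33 / 5.5 = 6.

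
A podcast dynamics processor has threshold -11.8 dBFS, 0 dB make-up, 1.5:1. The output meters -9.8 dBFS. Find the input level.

-8.8 dBFS

That's 2 dB above the -11.8 dBFS threshold.
Undo the ratio: input overshoot = 2 × 1.5 = 3 dB, giving input = -8.8 dBFS.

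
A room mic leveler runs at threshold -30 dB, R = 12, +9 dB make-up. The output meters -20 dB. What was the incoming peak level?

Before make-up, the level was -20 − 9 = -29 dB.
That's 1 dB above the -30 dB threshold.
Before 12:1 compression the overshoot was 1 × 12 = 12 dB, so input = -30 + 12 = -18 dB.

-18 dB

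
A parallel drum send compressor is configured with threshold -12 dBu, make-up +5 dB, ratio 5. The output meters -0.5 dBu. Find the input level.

20.5 dBu

Stripping the +5 dB make-up gives -5.5 dBu at the gain stage.
That's 6.5 dB above the -12 dBu threshold.
Before 5:1 compression the overshoot was 6.5 × 5 = 32.5 dB, so input = -12 + 32.5 = 20.5 dBu.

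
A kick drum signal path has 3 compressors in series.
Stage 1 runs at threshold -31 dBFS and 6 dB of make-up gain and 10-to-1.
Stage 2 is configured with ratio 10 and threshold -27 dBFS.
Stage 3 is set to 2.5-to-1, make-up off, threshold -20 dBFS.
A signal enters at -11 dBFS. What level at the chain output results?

-26.6 dBFS

Stage 1: overshoot 20 dB → 20/10 = 2 dB → -29 dBFS; +6 dB make-up → -23 dBFS.
Stage 2: -23 dBFS is 4 dB over -27 dBFS; at 10:1 that becomes 0.4 dB over, giving -26.6 dBFS.
Stage 3: -26.6 dBFS ≤ -20 dBFS, so stage 3 doesn't engage; output -26.6 dBFS.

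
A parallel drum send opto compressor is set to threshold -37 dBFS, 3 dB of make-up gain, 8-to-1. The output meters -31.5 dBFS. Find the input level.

-17 dBFS

Stripping the +3 dB make-up gives -34.5 dBFS at the gain stage.
The compressed level sits -34.5 − (-37) = 2.5 dB over threshold.
Input overshoot = R × output overshoot = 20 dB → input = -37 + 20 = -17 dBFS.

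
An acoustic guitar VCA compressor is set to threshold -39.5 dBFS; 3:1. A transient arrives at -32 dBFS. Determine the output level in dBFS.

-37 dBFS

-32 dBFS sits 7.5 dB over threshold.
The 7.5 dB excess becomes 2.5 dB after 3:1 reduction.
That puts the output at -37 dBFS.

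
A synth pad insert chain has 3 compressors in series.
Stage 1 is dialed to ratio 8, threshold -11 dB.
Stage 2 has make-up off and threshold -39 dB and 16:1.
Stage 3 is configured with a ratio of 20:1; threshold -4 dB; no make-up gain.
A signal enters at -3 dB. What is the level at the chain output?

Stage 1: 8 dB above -11 dB, reduced 8:1 to 1 dB above → -10 dB.
Stage 2: overshoot 29 dB → 29/16 = 1.8125 dB → -37.1875 dB.
Stage 3: -37.1875 dB ≤ -4 dB, so stage 3 doesn't engage; output -37.1875 dB.

-37.1875 dB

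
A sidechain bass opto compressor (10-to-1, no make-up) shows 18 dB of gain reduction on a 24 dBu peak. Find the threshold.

Gain reduction = 24 − 6 = 18 dB; output overshoot = GR / (R − 1) = 18 / 9 = 2 dB.
Threshold = output − output overshoot = 6 − 2 = 4 dBu.

4 dBu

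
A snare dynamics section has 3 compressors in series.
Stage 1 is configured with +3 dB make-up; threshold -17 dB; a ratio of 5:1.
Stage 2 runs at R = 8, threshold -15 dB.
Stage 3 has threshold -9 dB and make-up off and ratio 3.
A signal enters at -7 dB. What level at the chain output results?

Stage 1: -7 dB is 10 dB over -17 dB; at 5:1 that becomes 2 dB over, giving -15 dB; +3 dB make-up → -12 dB.
Stage 2: -12 dB is 3 dB over -15 dB; at 8:1 that becomes 0.375 dB over, giving -14.625 dB.
Stage 3: -14.625 dB is at or below the -9 dB threshold — no compression; output -14.625 dB.

-14.625 dB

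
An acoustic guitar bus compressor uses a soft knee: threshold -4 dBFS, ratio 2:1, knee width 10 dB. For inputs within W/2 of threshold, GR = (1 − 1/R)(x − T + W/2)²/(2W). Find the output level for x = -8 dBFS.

x − T + W/2 = -8 − (-4) + 5 = 1.
GR = (1 − 1/2) × 1² / 20 = 0.5 × 1 / 20 = 0.025 dB.
Output = -8 − 0.025 = -8.025 dBFS.

-8.025 dBFS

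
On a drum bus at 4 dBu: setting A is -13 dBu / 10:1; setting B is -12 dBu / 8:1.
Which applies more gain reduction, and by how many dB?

A: 17 dB over, compressed to 1.7 dB over, so 15.3 dB of GR.
B: 16 dB over, compressed to 2 dB over, so 14 dB of GR.
A reduces 1.3 dB more.

A, by 1.3 dB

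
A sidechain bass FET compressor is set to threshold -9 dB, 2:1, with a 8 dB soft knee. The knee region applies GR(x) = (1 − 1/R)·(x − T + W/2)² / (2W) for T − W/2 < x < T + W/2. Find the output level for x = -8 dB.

-8.78125 dB

x − T + W/2 = -8 − (-9) + 4 = 5.
GR = (1 − 1/2) × 5² / 16 = 0.5 × 25 / 16 = 0.78125 dB.
Output = -8 − 0.78125 = -8.78125 dB.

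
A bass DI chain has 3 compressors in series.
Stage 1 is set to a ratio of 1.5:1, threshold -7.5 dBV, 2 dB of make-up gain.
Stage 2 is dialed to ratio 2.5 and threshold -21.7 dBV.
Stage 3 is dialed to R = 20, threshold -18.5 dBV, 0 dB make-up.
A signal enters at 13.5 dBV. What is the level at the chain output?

Stage 1: overshoot 21 dB → 21/1.5 = 14 dB → 6.5 dBV; +2 dB make-up → 8.5 dBV.
Stage 2: 30.2 dB above -21.7 dBV, reduced 2.5:1 to 12.08 dB above → -9.62 dBV.
Stage 3: overshoot 8.88 dB → 8.88/20 = 0.444 dB → -18.056 dBV.

-18.056 dBV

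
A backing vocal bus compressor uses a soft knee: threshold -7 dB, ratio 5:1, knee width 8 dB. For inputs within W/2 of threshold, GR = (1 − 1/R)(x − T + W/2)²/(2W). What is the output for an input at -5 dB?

-6.8 dB

x − T + W/2 = -5 − (-7) + 4 = 6.
GR = (1 − 1/5) × 6² / 16 = 0.8 × 36 / 16 = 1.8 dB.
Output = -5 − 1.8 = -6.8 dB.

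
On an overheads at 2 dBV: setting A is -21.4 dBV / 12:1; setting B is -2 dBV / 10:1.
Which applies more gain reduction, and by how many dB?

A: GR = 23.4 − 23.4/12 = 21.45 dB.
B: GR = 4 − 4/10 = 3.6 dB.
A reduces 17.85 dB more.

A, by 17.85 dB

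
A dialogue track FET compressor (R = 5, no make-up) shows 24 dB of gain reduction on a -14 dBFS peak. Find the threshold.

Input is 30 dB above T (since output overshoot × R = input overshoot: (-38 − T)·5 = -14 − T gives T = -44 dBFS).
Check: -44 + (-14 − (-44))/5 = -44 + 6 = -38 dBFS. ✓

-44 dBFS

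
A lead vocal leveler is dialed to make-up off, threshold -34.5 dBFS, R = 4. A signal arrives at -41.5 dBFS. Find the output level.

-41.5 dBFS is 7 dB below the -34.5 dBFS threshold, so no gain reduction is applied.
Output = input = -41.5 dBFS.

-41.5 dBFS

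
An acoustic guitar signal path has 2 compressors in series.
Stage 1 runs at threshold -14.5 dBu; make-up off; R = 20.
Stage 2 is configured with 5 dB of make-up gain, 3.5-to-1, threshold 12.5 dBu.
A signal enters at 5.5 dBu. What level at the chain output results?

Stage 1: 20 dB above -14.5 dBu, reduced 20:1 to 1 dB above → -13.5 dBu.
Stage 2: below threshold (-13.5 ≤ 12.5); passes unchanged; make-up brings it to -8.5 dBu.

-8.5 dBu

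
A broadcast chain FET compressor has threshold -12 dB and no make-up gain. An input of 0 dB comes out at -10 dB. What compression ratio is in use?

Input overshoot = 0 − (-12) = 12 dB; output overshoot = -10 − (-12) = 2 dB.
Ratio = 12 / 2 = 6.

6:1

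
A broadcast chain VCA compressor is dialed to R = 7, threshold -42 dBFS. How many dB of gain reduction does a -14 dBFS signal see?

24 dB

The signal is 28 dB above threshold.
A 7:1 ratio leaves 4 dB of that excess.
GR = overshoot in − overshoot out = 28 − 4 = 24 dB.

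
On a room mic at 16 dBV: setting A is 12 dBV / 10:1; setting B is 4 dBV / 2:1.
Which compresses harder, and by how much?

A: overshoot 4 dB → output overshoot 0.4 dB → GR 3.6 dB.
B: overshoot 12 dB → output overshoot 6 dB → GR 6 dB.
B applies 2.4 dB more gain reduction.

B, by 2.4 dB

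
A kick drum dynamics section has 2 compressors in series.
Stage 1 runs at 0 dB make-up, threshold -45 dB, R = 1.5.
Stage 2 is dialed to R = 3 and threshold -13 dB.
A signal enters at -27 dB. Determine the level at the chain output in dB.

Stage 1: 18 dB above -45 dB, reduced 1.5:1 to 12 dB above → -33 dB.
Stage 2: below threshold (-33 ≤ -13); passes unchanged; output -33 dB.

-33 dB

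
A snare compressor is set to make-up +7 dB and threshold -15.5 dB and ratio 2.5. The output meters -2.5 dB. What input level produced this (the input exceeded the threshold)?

Remove make-up: -2.5 − 7 = -9.5 dB.
The compressed level sits -9.5 − (-15.5) = 6 dB over threshold.
Before 2.5:1 compression the overshoot was 6 × 2.5 = 15 dB, so input = -15.5 + 15 = -0.5 dB.

-0.5 dB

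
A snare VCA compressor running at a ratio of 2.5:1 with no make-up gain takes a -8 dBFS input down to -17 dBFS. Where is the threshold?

Let T be the threshold. Output overshoot = (input overshoot)/R, so -17 − T = (-8 − T)/2.5.
2.5·(-17 − T) = -8 − T → 1.5·T = -42.5 − (-8) = -34.5.
T = -34.5/1.5 = -23 dBFS.

-23 dBFS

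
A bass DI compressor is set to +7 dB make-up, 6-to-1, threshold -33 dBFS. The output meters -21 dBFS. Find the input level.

-3 dBFS

Stripping the +7 dB make-up gives -28 dBFS at the gain stage.
That's 5 dB above the -33 dBFS threshold.
Before 6:1 compression the overshoot was 5 × 6 = 30 dB, so input = -33 + 30 = -3 dBFS.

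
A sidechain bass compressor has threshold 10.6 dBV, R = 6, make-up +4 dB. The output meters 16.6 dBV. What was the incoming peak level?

22.6 dBV

Stripping the +4 dB make-up gives 12.6 dBV at the gain stage.
That's 2 dB above the 10.6 dBV threshold.
Undo the ratio: input overshoot = 2 × 6 = 12 dB, giving input = 22.6 dBV.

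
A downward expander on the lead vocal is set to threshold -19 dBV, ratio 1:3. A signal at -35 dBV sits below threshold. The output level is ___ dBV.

Undershoot = (-19) − (-35) = 16 dB.
At 1:3, that expands to 48 dB under threshold.
Output = -19 − 48 = -67 dBV.

-67 dBV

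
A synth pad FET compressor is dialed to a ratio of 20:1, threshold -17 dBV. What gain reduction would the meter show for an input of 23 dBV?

38 dB

The signal is 40 dB above threshold.
A 20:1 ratio leaves 2 dB of that excess.
GR = overshoot in − overshoot out = 40 − 2 = 38 dB.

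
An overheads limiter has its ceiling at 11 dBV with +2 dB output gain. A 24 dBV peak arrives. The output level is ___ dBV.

A brickwall limiter is an ∞:1 compressor: any input above the ceiling is clamped to 11 dBV.
Output gain then adds 2 dB: 11 + 2 = 13 dBV.

13 dBV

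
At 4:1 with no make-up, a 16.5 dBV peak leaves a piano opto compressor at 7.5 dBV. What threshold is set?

4.5 dBV

Gain reduction = 16.5 − 7.5 = 9 dB; output overshoot = GR / (R − 1) = 9 / 3 = 3 dB.
Threshold = output − output overshoot = 7.5 − 3 = 4.5 dBV.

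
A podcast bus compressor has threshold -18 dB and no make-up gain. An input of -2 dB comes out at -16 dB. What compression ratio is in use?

8:1

Input overshoot = -2 − (-18) = 16 dB; output overshoot = -16 − (-18) = 2 dB.
Ratio = 16 / 2 = 8.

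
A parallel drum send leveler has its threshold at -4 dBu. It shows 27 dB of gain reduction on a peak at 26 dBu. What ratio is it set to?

10:1

Input overshoot = 26 − (-4) = 30 dB.
Output overshoot = 30 − 27 = 3 dB.
Ratio = input overshoot / output overshoot = 30 / 3 = 10.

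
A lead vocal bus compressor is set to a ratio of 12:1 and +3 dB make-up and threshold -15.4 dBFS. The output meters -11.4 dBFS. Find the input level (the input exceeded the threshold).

-3.4 dBFS

Remove make-up: -11.4 − 3 = -14.4 dBFS.
That's 1 dB above the -15.4 dBFS threshold.
Before 12:1 compression the overshoot was 1 × 12 = 12 dB, so input = -15.4 + 12 = -3.4 dBFS.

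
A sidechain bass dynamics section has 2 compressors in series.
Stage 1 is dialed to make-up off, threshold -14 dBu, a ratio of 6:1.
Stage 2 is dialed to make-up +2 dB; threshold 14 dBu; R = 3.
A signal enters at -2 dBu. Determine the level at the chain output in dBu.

Stage 1: -2 dBu is 12 dB over -14 dBu; at 6:1 that becomes 2 dB over, giving -12 dBu.
Stage 2: below threshold (-12 ≤ 14); passes unchanged; make-up brings it to -10 dBu.

-10 dBu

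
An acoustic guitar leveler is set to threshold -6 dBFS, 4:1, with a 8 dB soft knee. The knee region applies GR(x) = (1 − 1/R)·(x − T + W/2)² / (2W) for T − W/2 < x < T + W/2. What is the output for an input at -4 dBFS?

x − T + W/2 = -4 − (-6) + 4 = 6.
GR = (1 − 1/4) × 6² / 16 = 0.75 × 36 / 16 = 1.6875 dB.
Output = -4 − 1.6875 = -5.6875 dBFS.

-5.6875 dBFS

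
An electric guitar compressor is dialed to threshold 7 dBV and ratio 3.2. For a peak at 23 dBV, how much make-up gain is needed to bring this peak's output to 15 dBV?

3 dB

Overshoot 16 dB → 16/3.2 = 5 dB after compression, so the compressed level is 7 + 5 = 12 dBV.
Make-up = target − compressed = 15 − 12 = 3 dB.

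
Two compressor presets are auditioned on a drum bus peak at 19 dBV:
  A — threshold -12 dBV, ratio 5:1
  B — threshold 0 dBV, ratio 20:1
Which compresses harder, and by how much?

A: overshoot 31 dB → output overshoot 6.2 dB → GR 24.8 dB.
B: overshoot 19 dB → output overshoot 0.95 dB → GR 18.05 dB.
A applies 6.75 dB more gain reduction.

A, by 6.75 dB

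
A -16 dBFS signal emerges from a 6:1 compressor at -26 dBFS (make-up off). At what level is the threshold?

-28 dBFS

Gain reduction = -16 − (-26) = 10 dB; output overshoot = GR / (R − 1) = 10 / 5 = 2 dB.
Threshold = output − output overshoot = -26 − 2 = -28 dBFS.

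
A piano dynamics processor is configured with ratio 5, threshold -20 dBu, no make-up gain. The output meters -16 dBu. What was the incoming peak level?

0 dBu

That's 4 dB above the -20 dBu threshold.
Input overshoot = R × output overshoot = 20 dB → input = -20 + 20 = 0 dBu.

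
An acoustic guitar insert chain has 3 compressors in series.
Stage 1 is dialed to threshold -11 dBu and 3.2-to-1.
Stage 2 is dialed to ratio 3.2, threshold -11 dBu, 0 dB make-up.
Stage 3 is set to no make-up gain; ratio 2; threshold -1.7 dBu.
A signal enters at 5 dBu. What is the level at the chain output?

Stage 1: overshoot 16 dB → 16/3.2 = 5 dB → -6 dBu.
Stage 2: 5 dB above -11 dBu, reduced 3.2:1 to 1.5625 dB above → -9.4375 dBu.
Stage 3: -9.4375 dBu ≤ -1.7 dBu, so stage 3 doesn't engage; output -9.4375 dBu.

-9.4375 dBu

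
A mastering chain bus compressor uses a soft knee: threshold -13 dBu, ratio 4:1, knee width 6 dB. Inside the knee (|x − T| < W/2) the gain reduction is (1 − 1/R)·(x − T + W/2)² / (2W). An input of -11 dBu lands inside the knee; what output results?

x − T + W/2 = -11 − (-13) + 3 = 5.
GR = (1 − 1/4) × 5² / 12 = 0.75 × 25 / 12 = 1.5625 dB.
Output = -11 − 1.5625 = -12.5625 dBu.

-12.5625 dBu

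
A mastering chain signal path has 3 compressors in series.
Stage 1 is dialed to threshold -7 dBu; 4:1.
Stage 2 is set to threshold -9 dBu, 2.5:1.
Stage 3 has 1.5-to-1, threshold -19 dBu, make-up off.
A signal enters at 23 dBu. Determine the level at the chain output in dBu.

Stage 1: 30 dB above -7 dBu, reduced 4:1 to 7.5 dB above → 0.5 dBu.
Stage 2: 9.5 dB above -9 dBu, reduced 2.5:1 to 3.8 dB above → -5.2 dBu.
Stage 3: 13.8 dB above -19 dBu, reduced 1.5:1 to 9.2 dB above → -9.8 dBu.

-9.8 dBu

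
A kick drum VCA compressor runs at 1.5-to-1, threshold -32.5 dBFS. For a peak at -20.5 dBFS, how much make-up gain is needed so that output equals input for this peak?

4 dB

Without make-up, output = threshold + overshoot/1.5 = -32.5 + 8 = -24.5 dBFS.
Gap to target: 4 dB.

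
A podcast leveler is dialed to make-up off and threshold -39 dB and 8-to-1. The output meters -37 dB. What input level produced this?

-23 dB

That's 2 dB above the -39 dB threshold.
Before 8:1 compression the overshoot was 2 × 8 = 16 dB, so input = -39 + 16 = -23 dB.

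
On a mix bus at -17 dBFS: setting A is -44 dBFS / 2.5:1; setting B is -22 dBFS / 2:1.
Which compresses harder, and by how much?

A, by 13.7 dB

A: GR = 27 − 27/2.5 = 16.2 dB.
B: GR = 5 − 5/2 = 2.5 dB.
A applies 13.7 dB more gain reduction.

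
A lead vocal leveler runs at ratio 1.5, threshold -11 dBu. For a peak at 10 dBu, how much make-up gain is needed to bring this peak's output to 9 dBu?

Without make-up, output = threshold + overshoot/1.5 = -11 + 14 = 3 dBu.
Gap to target: 6 dB.

6 dB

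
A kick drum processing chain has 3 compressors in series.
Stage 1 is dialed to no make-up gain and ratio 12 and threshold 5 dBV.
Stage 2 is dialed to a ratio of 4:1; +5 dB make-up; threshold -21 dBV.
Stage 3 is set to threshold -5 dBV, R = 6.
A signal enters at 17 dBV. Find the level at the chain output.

Stage 1: 12 dB above 5 dBV, reduced 12:1 to 1 dB above → 6 dBV.
Stage 2: 6 dBV is 27 dB over -21 dBV; at 4:1 that becomes 6.75 dB over, giving -14.25 dBV; +5 dB make-up → -9.25 dBV.
Stage 3: -9.25 dBV ≤ -5 dBV, so stage 3 doesn't engage; output -9.25 dBV.

-9.25 dBV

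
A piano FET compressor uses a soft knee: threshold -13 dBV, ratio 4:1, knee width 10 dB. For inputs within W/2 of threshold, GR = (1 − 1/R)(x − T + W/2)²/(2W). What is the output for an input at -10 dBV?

x − T + W/2 = -10 − (-13) + 5 = 8.
GR = (1 − 1/4) × 8² / 20 = 0.75 × 64 / 20 = 2.4 dB.
Output = -10 − 2.4 = -12.4 dBV.

-12.4 dBV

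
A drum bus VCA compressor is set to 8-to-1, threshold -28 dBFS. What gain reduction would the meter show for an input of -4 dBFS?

-4 dBFS exceeds the threshold by 24 dB.
A 8:1 ratio leaves 3 dB of that excess.
So the signal is attenuated by 24 − 3 = 21 dB.

21 dB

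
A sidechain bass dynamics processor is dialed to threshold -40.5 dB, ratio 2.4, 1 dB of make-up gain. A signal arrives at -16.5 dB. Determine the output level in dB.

-29.5 dB

-16.5 dB sits 24 dB over threshold.
At 2.4:1 the overshoot is divided by 2.4, leaving 10 dB above threshold.
That puts the output at -30.5 dB; make-up adds 1 dB, giving -29.5 dB.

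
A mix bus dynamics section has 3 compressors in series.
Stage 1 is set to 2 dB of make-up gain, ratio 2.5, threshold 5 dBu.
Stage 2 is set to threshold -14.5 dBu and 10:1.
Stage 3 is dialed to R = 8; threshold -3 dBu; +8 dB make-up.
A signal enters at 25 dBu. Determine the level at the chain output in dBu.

Stage 1: 25 dBu is 20 dB over 5 dBu; at 2.5:1 that becomes 8 dB over, giving 13 dBu; +2 dB make-up → 15 dBu.
Stage 2: 29.5 dB above -14.5 dBu, reduced 10:1 to 2.95 dB above → -11.55 dBu.
Stage 3: -11.55 dBu is at or below the -3 dBu threshold — no compression; make-up brings it to -3.55 dBu.

-3.55 dBu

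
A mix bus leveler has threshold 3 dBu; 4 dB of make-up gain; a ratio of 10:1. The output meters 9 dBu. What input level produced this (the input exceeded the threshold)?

23 dBu

Remove make-up: 9 − 4 = 5 dBu.
The compressed level sits 5 − 3 = 2 dB over threshold.
Input overshoot = R × output overshoot = 20 dB → input = 3 + 20 = 23 dBu.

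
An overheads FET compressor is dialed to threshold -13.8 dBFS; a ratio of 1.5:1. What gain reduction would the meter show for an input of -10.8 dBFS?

Overshoot = -10.8 − (-13.8) = 3 dB.
A 1.5:1 ratio leaves 2 dB of that excess.
So the signal is attenuated by 3 − 2 = 1 dB.

1 dB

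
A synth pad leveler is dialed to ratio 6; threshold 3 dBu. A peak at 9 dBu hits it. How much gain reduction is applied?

5 dB

The signal is 6 dB above threshold.
A 6:1 ratio leaves 1 dB of that excess.
GR = overshoot in − overshoot out = 6 − 1 = 5 dB.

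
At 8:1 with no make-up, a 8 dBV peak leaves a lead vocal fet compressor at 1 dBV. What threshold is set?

Let T be the threshold. Output overshoot = (input overshoot)/R, so 1 − T = (8 − T)/8.
8·(1 − T) = 8 − T → 7·T = 8 − 8 = 0.
T = 0/7 = 0 dBV.

0 dBV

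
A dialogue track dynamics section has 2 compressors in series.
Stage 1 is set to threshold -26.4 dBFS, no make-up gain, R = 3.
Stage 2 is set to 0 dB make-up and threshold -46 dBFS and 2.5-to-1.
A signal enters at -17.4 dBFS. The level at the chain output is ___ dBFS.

-36.96 dBFS

Stage 1: 9 dB above -26.4 dBFS, reduced 3:1 to 3 dB above → -23.4 dBFS.
Stage 2: overshoot 22.6 dB → 22.6/2.5 = 9.04 dB → -36.96 dBFS.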